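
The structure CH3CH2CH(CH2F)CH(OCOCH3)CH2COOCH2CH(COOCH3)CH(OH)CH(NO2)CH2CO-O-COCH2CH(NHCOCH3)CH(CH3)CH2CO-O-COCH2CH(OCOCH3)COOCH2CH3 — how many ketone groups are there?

0

Working along the chain:
  CH(CH2F): pendant –CH2X: halogen on sp³ carbon → alkyl halide.
  CH(OCOCH3): pendant –OC(=O)CH3: an acyloxy group → ester.
  CH2COOCH2: –C(=O)–O–C with C on the carbonyl side → ester.
  CH(COOCH3): pendant –COOCH3: carbonyl C bonded to C and –OCH3 → ester.
  CH(OH): –OH on an sp³ carbon → alcohol (secondary).
  CH(NO2): –NO2 on an sp³ carbon → nitro (the N=O is not a carbonyl).
  CH2CO-O-COCH2: two acyl groups sharing one oxygen, –C(=O)–O–C(=O)– → anhydride.
  CH(NHCOCH3): pendant –NHC(=O)CH3: N bonded to a carbonyl → amide (not amine).
  CH2CO-O-COCH2: two acyl groups sharing one oxygen, –C(=O)–O–C(=O)– → anhydride.
  CH(OCOCH3): pendant –OC(=O)CH3: an acyloxy group → ester.
  COOCH2CH3: –C(=O)OCH2CH3: carbonyl C bonded to C and to –OEt → ester.
No segment is a ketone: CH(OCOCH3) is ester, not ketone; CH2COOCH2 is ester, not ketone; CH(COOCH3) is ester, not ketone. → 0.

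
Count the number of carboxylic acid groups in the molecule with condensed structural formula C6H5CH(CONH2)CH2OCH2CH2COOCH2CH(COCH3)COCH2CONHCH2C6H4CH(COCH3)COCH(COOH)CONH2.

Working along the chain:
  C6H5: C6H5– phenyl ring → arene.
  CH(CONH2): pendant –CONH2: carbonyl C bonded to C and N → amide.
  CH2OCH2: C–O–C with sp³ carbons on both sides and no adjacent C=O → ether.
  CH2COOCH2: –C(=O)–O–C with C on the carbonyl side → ester.
  CH(COCH3): pendant –COCH3: carbonyl C bonded to two carbons → ketone.
  CO: –C(=O)– with carbon on both sides → ketone.
  CH2CONHCH2: –C(=O)–N– linkage → amide (the N is not an amine).
  C6H4: para-disubstituted benzene ring → arene.
  CH(COCH3): pendant –COCH3: carbonyl C bonded to two carbons → ketone.
  CO: –C(=O)– with carbon on both sides → ketone.
  CH(COOH): pendant –COOH: carbonyl C bonded to C and –OH → carboxylic acid.
  CONH2: –C(=O)NH2: carbonyl C bonded to C and to N → amide (the N is not a separate amine).
Carboxylic acid appears at: CH(COOH) → 1.

1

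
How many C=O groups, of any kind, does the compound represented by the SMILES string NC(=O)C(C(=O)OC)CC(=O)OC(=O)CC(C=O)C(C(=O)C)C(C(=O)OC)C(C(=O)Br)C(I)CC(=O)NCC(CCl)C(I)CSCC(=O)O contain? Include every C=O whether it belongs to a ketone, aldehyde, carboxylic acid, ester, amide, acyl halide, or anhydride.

10

H2NCO: amide, 1 C=O (running total 1).
CH(COOCH3): ester, 1 C=O (running total 2).
CH2CO-O-COCH2: anhydride, 2 C=O (running total 4).
CH(CHO): aldehyde, 1 C=O (running total 5).
CH(COCH3): ketone, 1 C=O (running total 6).
CH(COOCH3): ester, 1 C=O (running total 7).
CH(COBr): acyl halide, 1 C=O (running total 8).
CH2CONHCH2: amide, 1 C=O (running total 9).
COOH: carboxylic acid, 1 C=O (running total 10).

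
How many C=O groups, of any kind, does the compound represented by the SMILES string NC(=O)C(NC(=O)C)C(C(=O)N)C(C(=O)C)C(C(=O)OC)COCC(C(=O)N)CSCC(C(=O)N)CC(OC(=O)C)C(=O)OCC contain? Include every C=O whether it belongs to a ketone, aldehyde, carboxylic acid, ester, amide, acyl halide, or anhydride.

H2NCO: amide, 1 C=O (running total 1).
CH(NHCOCH3): amide, 1 C=O (running total 2).
CH(CONH2): amide, 1 C=O (running total 3).
CH(COCH3): ketone, 1 C=O (running total 4).
CH(COOCH3): ester, 1 C=O (running total 5).
CH(CONH2): amide, 1 C=O (running total 6).
CH(CONH2): amide, 1 C=O (running total 7).
CH(OCOCH3): ester, 1 C=O (running total 8).
COOCH2CH3: ester, 1 C=O (running total 9).

9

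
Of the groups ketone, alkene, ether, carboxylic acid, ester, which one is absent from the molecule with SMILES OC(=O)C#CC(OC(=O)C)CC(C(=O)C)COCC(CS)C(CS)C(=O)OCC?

alkene

ketone: present (CH(COCH3) — pendant –COCH3: carbonyl C bonded to two carbons → ketone).
carboxylic acid: present (HOOC — –COOH: carbonyl C bonded to –OH and C → carboxylic acid (the –OH is not a separate alcohol)).
ester: present (CH(OCOCH3) — pendant –OC(=O)CH3: an acyloxy group → ester).
ether: present (CH2OCH2 — C–O–C with sp³ carbons on both sides and no adjacent C=O → ether).
alkene: no segment matches this pattern.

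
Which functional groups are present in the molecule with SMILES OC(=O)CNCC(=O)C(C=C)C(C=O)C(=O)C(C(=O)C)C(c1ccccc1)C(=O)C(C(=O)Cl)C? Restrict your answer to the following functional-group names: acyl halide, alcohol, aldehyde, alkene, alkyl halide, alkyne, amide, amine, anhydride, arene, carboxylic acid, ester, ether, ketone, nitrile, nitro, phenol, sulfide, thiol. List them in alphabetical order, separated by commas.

acyl halide, aldehyde, alkene, amine, arene, carboxylic acid, ketone

–COOH: carbonyl C bonded to –OH and C → carboxylic acid (the –OH is not a separate alcohol).
C–N–C with sp³ carbons and no adjacent C=O → amine (secondary).
–C(=O)– with carbon on both sides → ketone.
pendant –CH=CH2: C=C double bond → alkene.
pendant –CHO: carbonyl C bonded to C and H → aldehyde.
–C(=O)– with carbon on both sides → ketone.
pendant –COCH3: carbonyl C bonded to two carbons → ketone.
pendant –C6H5: benzene ring → arene.
–C(=O)– with carbon on both sides → ketone.
pendant –C(=O)X: carbonyl C bonded to C and halogen → acyl halide.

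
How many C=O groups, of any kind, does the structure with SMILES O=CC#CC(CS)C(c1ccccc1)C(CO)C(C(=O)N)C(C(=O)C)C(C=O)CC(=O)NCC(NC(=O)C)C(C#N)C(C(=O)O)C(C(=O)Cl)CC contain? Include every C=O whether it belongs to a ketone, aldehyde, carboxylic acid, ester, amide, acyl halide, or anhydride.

OHC: aldehyde, 1 C=O (running total 1).
CH(CONH2): amide, 1 C=O (running total 2).
CH(COCH3): ketone, 1 C=O (running total 3).
CH(CHO): aldehyde, 1 C=O (running total 4).
CH2CONHCH2: amide, 1 C=O (running total 5).
CH(NHCOCH3): amide, 1 C=O (running total 6).
CH(COOH): carboxylic acid, 1 C=O (running total 7).
CH(COCl): acyl halide, 1 C=O (running total 8).

8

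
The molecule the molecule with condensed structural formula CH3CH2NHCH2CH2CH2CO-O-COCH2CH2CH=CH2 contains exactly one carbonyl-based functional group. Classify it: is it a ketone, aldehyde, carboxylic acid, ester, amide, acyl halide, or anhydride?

anhydride

The carbonyl is in the CH2CO-O-COCH2 segment: two acyl groups sharing one oxygen, –C(=O)–O–C(=O)– → anhydride.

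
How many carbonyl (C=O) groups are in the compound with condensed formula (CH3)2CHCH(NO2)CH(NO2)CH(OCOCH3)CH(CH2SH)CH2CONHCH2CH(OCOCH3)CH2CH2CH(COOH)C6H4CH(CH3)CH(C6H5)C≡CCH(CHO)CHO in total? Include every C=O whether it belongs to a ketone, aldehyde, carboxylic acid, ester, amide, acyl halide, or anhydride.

6

CH(OCOCH3): ester, 1 C=O (running total 1).
CH2CONHCH2: amide, 1 C=O (running total 2).
CH(OCOCH3): ester, 1 C=O (running total 3).
CH(COOH): carboxylic acid, 1 C=O (running total 4).
CH(CHO): aldehyde, 1 C=O (running total 5).
CHO: aldehyde, 1 C=O (running total 6).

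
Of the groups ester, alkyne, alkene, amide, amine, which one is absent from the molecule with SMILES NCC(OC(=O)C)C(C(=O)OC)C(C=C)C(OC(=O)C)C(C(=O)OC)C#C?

amide

alkene: present (CH(CH=CH2) — pendant –CH=CH2: C=C double bond → alkene).
ester: present (CH(OCOCH3) — pendant –OC(=O)CH3: an acyloxy group → ester).
alkyne: present (C≡CH — C≡C triple bond → alkyne).
amine: present (H2NCH2 — –NH2 on an sp³ carbon with no adjacent C=O → amine).
amide: no segment matches this pattern.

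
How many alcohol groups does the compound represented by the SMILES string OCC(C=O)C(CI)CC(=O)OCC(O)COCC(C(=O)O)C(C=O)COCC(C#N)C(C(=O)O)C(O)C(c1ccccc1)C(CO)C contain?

4

HO– on an sp³ carbon → alcohol.
pendant –CHO: carbonyl C bonded to C and H → aldehyde.
pendant –CH2X: halogen on sp³ carbon → alkyl halide.
–C(=O)–O–C with C on the carbonyl side → ester.
–OH on an sp³ carbon → alcohol (secondary).
C–O–C with sp³ carbons on both sides and no adjacent C=O → ether.
pendant –COOH: carbonyl C bonded to C and –OH → carboxylic acid.
pendant –CHO: carbonyl C bonded to C and H → aldehyde.
C–O–C with sp³ carbons on both sides and no adjacent C=O → ether.
pendant –C≡N: nitrile.
pendant –COOH: carbonyl C bonded to C and –OH → carboxylic acid.
–OH on an sp³ carbon → alcohol (secondary).
pendant –C6H5: benzene ring → arene.
pendant –CH2OH on an sp³ backbone C → alcohol.
Alcohol appears at: HOCH2, CH(OH), CH(OH), CH(CH2OH) → 4.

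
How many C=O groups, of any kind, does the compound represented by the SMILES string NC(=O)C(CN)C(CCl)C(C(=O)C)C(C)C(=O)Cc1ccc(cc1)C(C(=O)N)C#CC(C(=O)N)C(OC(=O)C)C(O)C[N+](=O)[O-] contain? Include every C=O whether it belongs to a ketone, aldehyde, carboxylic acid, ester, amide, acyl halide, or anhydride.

6

H2NCO: amide, 1 C=O (running total 1).
CH(COCH3): ketone, 1 C=O (running total 2).
CO: ketone, 1 C=O (running total 3).
CH(CONH2): amide, 1 C=O (running total 4).
CH(CONH2): amide, 1 C=O (running total 5).
CH(OCOCH3): ester, 1 C=O (running total 6).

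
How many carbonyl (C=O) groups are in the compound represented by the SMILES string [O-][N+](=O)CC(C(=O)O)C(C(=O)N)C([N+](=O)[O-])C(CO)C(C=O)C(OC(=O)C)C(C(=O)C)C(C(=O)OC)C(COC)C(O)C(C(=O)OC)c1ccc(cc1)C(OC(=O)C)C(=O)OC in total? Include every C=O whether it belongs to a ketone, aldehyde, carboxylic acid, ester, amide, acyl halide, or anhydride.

CH(COOH): carboxylic acid, 1 C=O (running total 1).
CH(CONH2): amide, 1 C=O (running total 2).
CH(CHO): aldehyde, 1 C=O (running total 3).
CH(OCOCH3): ester, 1 C=O (running total 4).
CH(COCH3): ketone, 1 C=O (running total 5).
CH(COOCH3): ester, 1 C=O (running total 6).
CH(COOCH3): ester, 1 C=O (running total 7).
CH(OCOCH3): ester, 1 C=O (running total 8).
COOCH3: ester, 1 C=O (running total 9).

9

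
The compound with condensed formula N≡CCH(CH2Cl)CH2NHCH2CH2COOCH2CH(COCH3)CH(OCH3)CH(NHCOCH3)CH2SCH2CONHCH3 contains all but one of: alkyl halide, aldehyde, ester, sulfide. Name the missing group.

sulfide: present (CH2SCH2 — C–S–C linkage → sulfide (thioether)).
ester: present (CH2COOCH2 — –C(=O)–O–C with C on the carbonyl side → ester).
alkyl halide: present (CH(CH2Cl) — pendant –CH2X: halogen on sp³ carbon → alkyl halide).
aldehyde: absent. In CH(COCH3), the carbonyl carbon is bonded to two carbons, so it is a ketone, not an aldehyde.

aldehyde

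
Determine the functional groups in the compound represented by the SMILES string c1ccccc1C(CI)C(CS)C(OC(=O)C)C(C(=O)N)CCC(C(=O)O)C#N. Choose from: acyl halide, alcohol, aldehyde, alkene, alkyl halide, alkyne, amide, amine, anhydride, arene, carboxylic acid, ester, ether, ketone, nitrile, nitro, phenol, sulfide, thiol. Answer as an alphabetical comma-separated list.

alkyl halide, amide, arene, carboxylic acid, ester, nitrile, thiol

C6H5– phenyl ring → arene.
pendant –CH2X: halogen on sp³ carbon → alkyl halide.
pendant –CH2SH → thiol.
pendant –OC(=O)CH3: an acyloxy group → ester.
pendant –CONH2: carbonyl C bonded to C and N → amide.
pendant –COOH: carbonyl C bonded to C and –OH → carboxylic acid.
–C≡N: carbon triple-bonded to nitrogen → nitrile.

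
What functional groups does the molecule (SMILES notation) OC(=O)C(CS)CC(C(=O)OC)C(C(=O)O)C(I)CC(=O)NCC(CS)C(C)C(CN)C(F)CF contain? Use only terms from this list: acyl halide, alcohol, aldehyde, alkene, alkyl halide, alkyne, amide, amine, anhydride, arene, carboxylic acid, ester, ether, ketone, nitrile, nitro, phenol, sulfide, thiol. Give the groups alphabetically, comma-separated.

alkyl halide, amide, amine, carboxylic acid, ester, thiol

Taking each segment in turn:
  HOOC: –COOH: carbonyl C bonded to –OH and C → carboxylic acid (the –OH is not a separate alcohol).
  CH(CH2SH): pendant –CH2SH → thiol.
  CH(COOCH3): pendant –COOCH3: carbonyl C bonded to C and –OCH3 → ester.
  CH(COOH): pendant –COOH: carbonyl C bonded to C and –OH → carboxylic acid.
  CH(I): halogen on an sp³ carbon → alkyl halide.
  CH2CONHCH2: –C(=O)–N– linkage → amide (the N is not an amine).
  CH(CH2SH): pendant –CH2SH → thiol.
  CH(CH2NH2): pendant –CH2NH2: N on sp³ C, no adjacent C=O → amine.
  CH(F): halogen on an sp³ carbon → alkyl halide.
  CH2F: halogen on an sp³ carbon → alkyl halide.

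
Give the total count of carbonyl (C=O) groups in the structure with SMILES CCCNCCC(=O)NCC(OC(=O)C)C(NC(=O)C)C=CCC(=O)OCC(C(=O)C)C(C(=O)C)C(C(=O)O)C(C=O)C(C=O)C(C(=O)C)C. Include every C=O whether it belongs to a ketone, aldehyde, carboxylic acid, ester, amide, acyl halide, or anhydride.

CH2CONHCH2: amide, 1 C=O (running total 1).
CH(OCOCH3): ester, 1 C=O (running total 2).
CH(NHCOCH3): amide, 1 C=O (running total 3).
CH2COOCH2: ester, 1 C=O (running total 4).
CH(COCH3): ketone, 1 C=O (running total 5).
CH(COCH3): ketone, 1 C=O (running total 6).
CH(COOH): carboxylic acid, 1 C=O (running total 7).
CH(CHO): aldehyde, 1 C=O (running total 8).
CH(CHO): aldehyde, 1 C=O (running total 9).
CH(COCH3): ketone, 1 C=O (running total 10).

10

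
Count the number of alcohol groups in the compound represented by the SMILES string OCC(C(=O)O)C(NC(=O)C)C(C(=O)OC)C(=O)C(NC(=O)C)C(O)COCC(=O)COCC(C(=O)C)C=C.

Taking each segment in turn:
  HOCH2: HO– on an sp³ carbon → alcohol.
  CH(COOH): pendant –COOH: carbonyl C bonded to C and –OH → carboxylic acid.
  CH(NHCOCH3): pendant –NHC(=O)CH3: N bonded to a carbonyl → amide (not amine).
  CH(COOCH3): pendant –COOCH3: carbonyl C bonded to C and –OCH3 → ester.
  CO: –C(=O)– with carbon on both sides → ketone.
  CH(NHCOCH3): pendant –NHC(=O)CH3: N bonded to a carbonyl → amide (not amine).
  CH(OH): –OH on an sp³ carbon → alcohol (secondary).
  CH2OCH2: C–O–C with sp³ carbons on both sides and no adjacent C=O → ether.
  CO: –C(=O)– with carbon on both sides → ketone.
  CH2OCH2: C–O–C with sp³ carbons on both sides and no adjacent C=O → ether.
  CH(COCH3): pendant –COCH3: carbonyl C bonded to two carbons → ketone.
  CH=CH2: C=C double bond → alkene.
Alcohol appears at: HOCH2, CH(OH) → 2.

2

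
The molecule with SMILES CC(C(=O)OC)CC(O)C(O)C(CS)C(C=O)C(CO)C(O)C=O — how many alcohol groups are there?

pendant –COOCH3: carbonyl C bonded to C and –OCH3 → ester.
–OH on an sp³ carbon → alcohol (secondary).
–OH on an sp³ carbon → alcohol (secondary).
pendant –CH2SH → thiol.
pendant –CHO: carbonyl C bonded to C and H → aldehyde.
pendant –CH2OH on an sp³ backbone C → alcohol.
–OH on an sp³ carbon → alcohol (secondary).
terminal –CHO: carbonyl C bonded to H and C → aldehyde.
Alcohol appears at: CH(OH), CH(OH), CH(CH2OH), CH(OH) → 4.

4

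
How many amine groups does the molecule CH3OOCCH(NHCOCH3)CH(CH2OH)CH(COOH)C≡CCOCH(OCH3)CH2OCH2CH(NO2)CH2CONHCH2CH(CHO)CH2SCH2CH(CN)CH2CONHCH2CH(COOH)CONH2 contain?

Reading the structure from left to right:
  CH3OOC: CH3O–C(=O)–: carbonyl C bonded to C and to –OCH3 → ester (not ketone + ether).
  CH(NHCOCH3): pendant –NHC(=O)CH3: N bonded to a carbonyl → amide (not amine).
  CH(CH2OH): pendant –CH2OH on an sp³ backbone C → alcohol.
  CH(COOH): pendant –COOH: carbonyl C bonded to C and –OH → carboxylic acid.
  C≡C: C≡C triple bond → alkyne.
  CO: –C(=O)– with carbon on both sides → ketone.
  CH(OCH3): pendant –OCH3: C–O–C with sp³ C, no adjacent C=O → ether.
  CH2OCH2: C–O–C with sp³ carbons on both sides and no adjacent C=O → ether.
  CH(NO2): –NO2 on an sp³ carbon → nitro (the N=O is not a carbonyl).
  CH2CONHCH2: –C(=O)–N– linkage → amide (the N is not an amine).
  CH(CHO): pendant –CHO: carbonyl C bonded to C and H → aldehyde.
  CH2SCH2: C–S–C linkage → sulfide (thioether).
  CH(CN): pendant –C≡N: nitrile.
  CH2CONHCH2: –C(=O)–N– linkage → amide (the N is not an amine).
  CH(COOH): pendant –COOH: carbonyl C bonded to C and –OH → carboxylic acid.
  CONH2: –C(=O)NH2: carbonyl C bonded to C and to N → amide (the N is not a separate amine).
No segment is a amine: CH(NHCOCH3) is amide, not amine; CH(NO2) is nitro, not amine; CH2CONHCH2 is amide, not amine. → 0.

0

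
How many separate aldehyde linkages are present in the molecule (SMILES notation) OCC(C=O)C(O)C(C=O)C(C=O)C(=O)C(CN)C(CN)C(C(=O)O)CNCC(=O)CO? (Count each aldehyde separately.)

HO– on an sp³ carbon → alcohol.
pendant –CHO: carbonyl C bonded to C and H → aldehyde.
–OH on an sp³ carbon → alcohol (secondary).
pendant –CHO: carbonyl C bonded to C and H → aldehyde.
pendant –CHO: carbonyl C bonded to C and H → aldehyde.
–C(=O)– with carbon on both sides → ketone.
pendant –CH2NH2: N on sp³ C, no adjacent C=O → amine.
pendant –CH2NH2: N on sp³ C, no adjacent C=O → amine.
pendant –COOH: carbonyl C bonded to C and –OH → carboxylic acid.
C–N–C with sp³ carbons and no adjacent C=O → amine (secondary).
–C(=O)– with carbon on both sides → ketone.
–OH on an sp³ carbon → alcohol.
Aldehyde appears at: CH(CHO), CH(CHO), CH(CHO) → 3.

3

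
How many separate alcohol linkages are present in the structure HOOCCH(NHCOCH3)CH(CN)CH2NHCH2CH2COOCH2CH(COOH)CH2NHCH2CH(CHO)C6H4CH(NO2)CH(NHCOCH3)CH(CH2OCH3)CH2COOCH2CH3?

0

Working along the chain:
  HOOC: –COOH: carbonyl C bonded to –OH and C → carboxylic acid (the –OH is not a separate alcohol).
  CH(NHCOCH3): pendant –NHC(=O)CH3: N bonded to a carbonyl → amide (not amine).
  CH(CN): pendant –C≡N: nitrile.
  CH2NHCH2: C–N–C with sp³ carbons and no adjacent C=O → amine (secondary).
  CH2COOCH2: –C(=O)–O–C with C on the carbonyl side → ester.
  CH(COOH): pendant –COOH: carbonyl C bonded to C and –OH → carboxylic acid.
  CH2NHCH2: C–N–C with sp³ carbons and no adjacent C=O → amine (secondary).
  CH(CHO): pendant –CHO: carbonyl C bonded to C and H → aldehyde.
  C6H4: para-disubstituted benzene ring → arene.
  CH(NO2): –NO2 on an sp³ carbon → nitro (the N=O is not a carbonyl).
  CH(NHCOCH3): pendant –NHC(=O)CH3: N bonded to a carbonyl → amide (not amine).
  CH(CH2OCH3): pendant –CH2OCH3: C–O–C linkage → ether.
  COOCH2CH3: –C(=O)OCH2CH3: carbonyl C bonded to C and to –OEt → ester.
No segment is a alcohol: HOOC is carboxylic acid, not alcohol; CH(COOH) is carboxylic acid, not alcohol; CH(CHO) is aldehyde, not alcohol. → 0.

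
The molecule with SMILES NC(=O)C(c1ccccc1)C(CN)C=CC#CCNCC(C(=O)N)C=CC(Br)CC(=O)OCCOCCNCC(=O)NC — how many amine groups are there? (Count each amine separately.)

3

–C(=O)NH2: carbonyl C bonded to C and to N → amide (the N is not a separate amine).
pendant –C6H5: benzene ring → arene.
pendant –CH2NH2: N on sp³ C, no adjacent C=O → amine.
C=C double bond → alkene.
C≡C triple bond → alkyne.
C–N–C with sp³ carbons and no adjacent C=O → amine (secondary).
pendant –CONH2: carbonyl C bonded to C and N → amide.
C=C double bond → alkene.
halogen on an sp³ carbon → alkyl halide.
–C(=O)–O–C with C on the carbonyl side → ester.
C–O–C with sp³ carbons on both sides and no adjacent C=O → ether.
C–N–C with sp³ carbons and no adjacent C=O → amine (secondary).
–C(=O)NHCH3: carbonyl C bonded to C and to N → amide (the N is not an amine).
Amine appears at: CH(CH2NH2), CH2NHCH2, CH2NHCH2 → 3.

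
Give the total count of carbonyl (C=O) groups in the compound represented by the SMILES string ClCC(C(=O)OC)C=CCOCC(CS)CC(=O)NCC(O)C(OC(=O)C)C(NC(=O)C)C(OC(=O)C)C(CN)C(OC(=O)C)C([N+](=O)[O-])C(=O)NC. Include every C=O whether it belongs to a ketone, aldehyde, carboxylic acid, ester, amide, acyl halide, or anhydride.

7

CH(COOCH3): ester, 1 C=O (running total 1).
CH2CONHCH2: amide, 1 C=O (running total 2).
CH(OCOCH3): ester, 1 C=O (running total 3).
CH(NHCOCH3): amide, 1 C=O (running total 4).
CH(OCOCH3): ester, 1 C=O (running total 5).
CH(OCOCH3): ester, 1 C=O (running total 6).
CONHCH3: amide, 1 C=O (running total 7).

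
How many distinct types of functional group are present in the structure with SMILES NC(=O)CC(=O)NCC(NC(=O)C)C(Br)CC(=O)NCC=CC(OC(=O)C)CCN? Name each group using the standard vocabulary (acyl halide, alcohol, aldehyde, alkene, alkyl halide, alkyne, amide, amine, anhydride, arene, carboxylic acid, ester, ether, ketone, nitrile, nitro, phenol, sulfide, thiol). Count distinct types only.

5

–C(=O)NH2: carbonyl C bonded to C and to N → amide (the N is not a separate amine).
–C(=O)–N– linkage → amide (the N is not an amine).
pendant –NHC(=O)CH3: N bonded to a carbonyl → amide (not amine).
halogen on an sp³ carbon → alkyl halide.
–C(=O)–N– linkage → amide (the N is not an amine).
C=C double bond → alkene.
pendant –OC(=O)CH3: an acyloxy group → ester.
–NH2 on an sp³ carbon with no adjacent C=O → amine.
Distinct types present: alkene, alkyl halide, amide, amine, ester.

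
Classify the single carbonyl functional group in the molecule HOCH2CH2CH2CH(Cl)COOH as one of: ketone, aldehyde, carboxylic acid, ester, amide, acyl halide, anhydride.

The carbonyl is in the COOH segment: –COOH: carbonyl C bonded to –OH and C → carboxylic acid (the –OH is not a separate alcohol).

carboxylic acid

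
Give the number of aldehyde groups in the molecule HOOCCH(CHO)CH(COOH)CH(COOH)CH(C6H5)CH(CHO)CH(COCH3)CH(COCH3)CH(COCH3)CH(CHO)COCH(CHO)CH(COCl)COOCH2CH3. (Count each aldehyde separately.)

4

Taking each segment in turn:
  HOOC: –COOH: carbonyl C bonded to –OH and C → carboxylic acid (the –OH is not a separate alcohol).
  CH(CHO): pendant –CHO: carbonyl C bonded to C and H → aldehyde.
  CH(COOH): pendant –COOH: carbonyl C bonded to C and –OH → carboxylic acid.
  CH(COOH): pendant –COOH: carbonyl C bonded to C and –OH → carboxylic acid.
  CH(C6H5): pendant –C6H5: benzene ring → arene.
  CH(CHO): pendant –CHO: carbonyl C bonded to C and H → aldehyde.
  CH(COCH3): pendant –COCH3: carbonyl C bonded to two carbons → ketone.
  CH(COCH3): pendant –COCH3: carbonyl C bonded to two carbons → ketone.
  CH(COCH3): pendant –COCH3: carbonyl C bonded to two carbons → ketone.
  CH(CHO): pendant –CHO: carbonyl C bonded to C and H → aldehyde.
  CO: –C(=O)– with carbon on both sides → ketone.
  CH(CHO): pendant –CHO: carbonyl C bonded to C and H → aldehyde.
  CH(COCl): pendant –C(=O)X: carbonyl C bonded to C and halogen → acyl halide.
  COOCH2CH3: –C(=O)OCH2CH3: carbonyl C bonded to C and to –OEt → ester.
Aldehyde appears at: CH(CHO), CH(CHO), CH(CHO), CH(CHO) → 4.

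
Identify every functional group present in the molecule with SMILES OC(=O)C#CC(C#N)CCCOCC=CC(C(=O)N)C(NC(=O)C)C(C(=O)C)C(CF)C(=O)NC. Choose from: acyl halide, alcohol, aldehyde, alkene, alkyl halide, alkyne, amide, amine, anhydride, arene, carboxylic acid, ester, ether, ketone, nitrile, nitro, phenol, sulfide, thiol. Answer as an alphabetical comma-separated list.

alkene, alkyl halide, alkyne, amide, carboxylic acid, ether, ketone, nitrile

Taking each segment in turn:
  HOOC: –COOH: carbonyl C bonded to –OH and C → carboxylic acid (the –OH is not a separate alcohol).
  C≡C: C≡C triple bond → alkyne.
  CH(CN): pendant –C≡N: nitrile.
  CH2OCH2: C–O–C with sp³ carbons on both sides and no adjacent C=O → ether.
  CH=CH: C=C double bond → alkene.
  CH(CONH2): pendant –CONH2: carbonyl C bonded to C and N → amide.
  CH(NHCOCH3): pendant –NHC(=O)CH3: N bonded to a carbonyl → amide (not amine).
  CH(COCH3): pendant –COCH3: carbonyl C bonded to two carbons → ketone.
  CH(CH2F): pendant –CH2X: halogen on sp³ carbon → alkyl halide.
  CONHCH3: –C(=O)NHCH3: carbonyl C bonded to C and to N → amide (the N is not an amine).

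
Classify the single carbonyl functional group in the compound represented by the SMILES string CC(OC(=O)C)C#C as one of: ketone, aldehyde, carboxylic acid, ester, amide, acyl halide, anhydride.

The carbonyl is in the CH(OCOCH3) segment: pendant –OC(=O)CH3: an acyloxy group → ester.

ester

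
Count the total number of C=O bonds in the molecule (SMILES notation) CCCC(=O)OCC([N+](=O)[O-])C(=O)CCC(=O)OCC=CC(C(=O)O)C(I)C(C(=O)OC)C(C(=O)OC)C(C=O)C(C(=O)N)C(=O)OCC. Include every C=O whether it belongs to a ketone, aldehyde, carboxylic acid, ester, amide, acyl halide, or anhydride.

CH2COOCH2: ester, 1 C=O (running total 1).
CO: ketone, 1 C=O (running total 2).
CH2COOCH2: ester, 1 C=O (running total 3).
CH(COOH): carboxylic acid, 1 C=O (running total 4).
CH(COOCH3): ester, 1 C=O (running total 5).
CH(COOCH3): ester, 1 C=O (running total 6).
CH(CHO): aldehyde, 1 C=O (running total 7).
CH(CONH2): amide, 1 C=O (running total 8).
COOCH2CH3: ester, 1 C=O (running total 9).

9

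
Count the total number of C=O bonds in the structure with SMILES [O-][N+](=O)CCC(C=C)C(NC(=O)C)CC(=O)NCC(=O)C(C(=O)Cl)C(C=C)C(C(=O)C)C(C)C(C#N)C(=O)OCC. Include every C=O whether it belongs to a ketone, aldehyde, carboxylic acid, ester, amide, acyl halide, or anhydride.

6

CH(NHCOCH3): amide, 1 C=O (running total 1).
CH2CONHCH2: amide, 1 C=O (running total 2).
CO: ketone, 1 C=O (running total 3).
CH(COCl): acyl halide, 1 C=O (running total 4).
CH(COCH3): ketone, 1 C=O (running total 5).
COOCH2CH3: ester, 1 C=O (running total 6).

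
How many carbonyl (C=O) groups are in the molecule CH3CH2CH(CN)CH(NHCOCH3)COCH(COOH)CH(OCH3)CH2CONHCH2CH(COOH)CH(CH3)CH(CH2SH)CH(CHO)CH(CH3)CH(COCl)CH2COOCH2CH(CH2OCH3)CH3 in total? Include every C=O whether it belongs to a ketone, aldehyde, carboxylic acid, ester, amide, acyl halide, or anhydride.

CH(NHCOCH3): amide, 1 C=O (running total 1).
CO: ketone, 1 C=O (running total 2).
CH(COOH): carboxylic acid, 1 C=O (running total 3).
CH2CONHCH2: amide, 1 C=O (running total 4).
CH(COOH): carboxylic acid, 1 C=O (running total 5).
CH(CHO): aldehyde, 1 C=O (running total 6).
CH(COCl): acyl halide, 1 C=O (running total 7).
CH2COOCH2: ester, 1 C=O (running total 8).

8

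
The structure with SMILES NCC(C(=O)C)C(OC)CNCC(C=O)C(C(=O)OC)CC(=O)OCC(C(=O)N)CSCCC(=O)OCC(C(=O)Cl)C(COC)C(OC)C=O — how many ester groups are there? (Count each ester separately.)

Taking each segment in turn:
  H2NCH2: –NH2 on an sp³ carbon with no adjacent C=O → amine.
  CH(COCH3): pendant –COCH3: carbonyl C bonded to two carbons → ketone.
  CH(OCH3): pendant –OCH3: C–O–C with sp³ C, no adjacent C=O → ether.
  CH2NHCH2: C–N–C with sp³ carbons and no adjacent C=O → amine (secondary).
  CH(CHO): pendant –CHO: carbonyl C bonded to C and H → aldehyde.
  CH(COOCH3): pendant –COOCH3: carbonyl C bonded to C and –OCH3 → ester.
  CH2COOCH2: –C(=O)–O–C with C on the carbonyl side → ester.
  CH(CONH2): pendant –CONH2: carbonyl C bonded to C and N → amide.
  CH2SCH2: C–S–C linkage → sulfide (thioether).
  CH2COOCH2: –C(=O)–O–C with C on the carbonyl side → ester.
  CH(COCl): pendant –C(=O)X: carbonyl C bonded to C and halogen → acyl halide.
  CH(CH2OCH3): pendant –CH2OCH3: C–O–C linkage → ether.
  CH(OCH3): pendant –OCH3: C–O–C with sp³ C, no adjacent C=O → ether.
  CHO: terminal –CHO: carbonyl C bonded to H and C → aldehyde.
Ester appears at: CH(COOCH3), CH2COOCH2, CH2COOCH2 → 3.

3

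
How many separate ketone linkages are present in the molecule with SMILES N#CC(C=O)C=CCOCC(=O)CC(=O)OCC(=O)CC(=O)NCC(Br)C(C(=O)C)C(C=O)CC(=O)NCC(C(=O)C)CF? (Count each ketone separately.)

4

Working along the chain:
  N≡C: N≡C–: carbon triple-bonded to nitrogen → nitrile.
  CH(CHO): pendant –CHO: carbonyl C bonded to C and H → aldehyde.
  CH=CH: C=C double bond → alkene.
  CH2OCH2: C–O–C with sp³ carbons on both sides and no adjacent C=O → ether.
  CO: –C(=O)– with carbon on both sides → ketone.
  CH2COOCH2: –C(=O)–O–C with C on the carbonyl side → ester.
  CO: –C(=O)– with carbon on both sides → ketone.
  CH2CONHCH2: –C(=O)–N– linkage → amide (the N is not an amine).
  CH(Br): halogen on an sp³ carbon → alkyl halide.
  CH(COCH3): pendant –COCH3: carbonyl C bonded to two carbons → ketone.
  CH(CHO): pendant –CHO: carbonyl C bonded to C and H → aldehyde.
  CH2CONHCH2: –C(=O)–N– linkage → amide (the N is not an amine).
  CH(COCH3): pendant –COCH3: carbonyl C bonded to two carbons → ketone.
  CH2F: halogen on an sp³ carbon → alkyl halide.
Ketone appears at: CO, CO, CH(COCH3), CH(COCH3) → 4.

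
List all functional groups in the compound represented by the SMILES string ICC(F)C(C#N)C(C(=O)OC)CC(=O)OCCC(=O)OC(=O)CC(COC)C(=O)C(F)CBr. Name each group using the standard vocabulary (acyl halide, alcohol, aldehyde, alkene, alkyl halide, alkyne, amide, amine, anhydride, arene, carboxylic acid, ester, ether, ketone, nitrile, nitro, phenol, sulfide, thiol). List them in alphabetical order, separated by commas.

halogen on an sp³ carbon → alkyl halide.
halogen on an sp³ carbon → alkyl halide.
pendant –C≡N: nitrile.
pendant –COOCH3: carbonyl C bonded to C and –OCH3 → ester.
–C(=O)–O–C with C on the carbonyl side → ester.
two acyl groups sharing one oxygen, –C(=O)–O–C(=O)– → anhydride.
pendant –CH2OCH3: C–O–C linkage → ether.
–C(=O)– with carbon on both sides → ketone.
halogen on an sp³ carbon → alkyl halide.
halogen on an sp³ carbon → alkyl halide.

alkyl halide, anhydride, ester, ether, ketone, nitrile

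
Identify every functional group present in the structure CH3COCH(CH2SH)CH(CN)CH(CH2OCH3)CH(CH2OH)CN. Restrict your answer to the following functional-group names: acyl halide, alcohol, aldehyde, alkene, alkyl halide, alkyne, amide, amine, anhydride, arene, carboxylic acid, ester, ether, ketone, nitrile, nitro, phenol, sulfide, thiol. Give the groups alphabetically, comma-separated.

–C(=O)– with carbon on both sides → ketone.
pendant –CH2SH → thiol.
pendant –C≡N: nitrile.
pendant –CH2OCH3: C–O–C linkage → ether.
pendant –CH2OH on an sp³ backbone C → alcohol.
–C≡N: carbon triple-bonded to nitrogen → nitrile.

alcohol, ether, ketone, nitrile, thiol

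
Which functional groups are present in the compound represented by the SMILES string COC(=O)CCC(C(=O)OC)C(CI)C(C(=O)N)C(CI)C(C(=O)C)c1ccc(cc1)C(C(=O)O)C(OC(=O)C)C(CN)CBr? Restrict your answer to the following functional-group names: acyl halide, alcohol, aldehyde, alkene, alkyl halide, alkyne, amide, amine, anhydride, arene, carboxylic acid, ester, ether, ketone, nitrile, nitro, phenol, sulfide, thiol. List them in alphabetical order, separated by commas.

Taking each segment in turn:
  CH3OOC: CH3O–C(=O)–: carbonyl C bonded to C and to –OCH3 → ester (not ketone + ether).
  CH(COOCH3): pendant –COOCH3: carbonyl C bonded to C and –OCH3 → ester.
  CH(CH2I): pendant –CH2X: halogen on sp³ carbon → alkyl halide.
  CH(CONH2): pendant –CONH2: carbonyl C bonded to C and N → amide.
  CH(CH2I): pendant –CH2X: halogen on sp³ carbon → alkyl halide.
  CH(COCH3): pendant –COCH3: carbonyl C bonded to two carbons → ketone.
  C6H4: para-disubstituted benzene ring → arene.
  CH(COOH): pendant –COOH: carbonyl C bonded to C and –OH → carboxylic acid.
  CH(OCOCH3): pendant –OC(=O)CH3: an acyloxy group → ester.
  CH(CH2NH2): pendant –CH2NH2: N on sp³ C, no adjacent C=O → amine.
  CH2Br: halogen on an sp³ carbon → alkyl halide.

alkyl halide, amide, amine, arene, carboxylic acid, ester, ketone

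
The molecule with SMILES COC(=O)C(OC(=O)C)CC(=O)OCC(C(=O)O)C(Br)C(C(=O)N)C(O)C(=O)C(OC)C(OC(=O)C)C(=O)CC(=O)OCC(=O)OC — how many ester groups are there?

Taking each segment in turn:
  CH3OOC: CH3O–C(=O)–: carbonyl C bonded to C and to –OCH3 → ester (not ketone + ether).
  CH(OCOCH3): pendant –OC(=O)CH3: an acyloxy group → ester.
  CH2COOCH2: –C(=O)–O–C with C on the carbonyl side → ester.
  CH(COOH): pendant –COOH: carbonyl C bonded to C and –OH → carboxylic acid.
  CH(Br): halogen on an sp³ carbon → alkyl halide.
  CH(CONH2): pendant –CONH2: carbonyl C bonded to C and N → amide.
  CH(OH): –OH on an sp³ carbon → alcohol (secondary).
  CO: –C(=O)– with carbon on both sides → ketone.
  CH(OCH3): pendant –OCH3: C–O–C with sp³ C, no adjacent C=O → ether.
  CH(OCOCH3): pendant –OC(=O)CH3: an acyloxy group → ester.
  CO: –C(=O)– with carbon on both sides → ketone.
  CH2COOCH2: –C(=O)–O–C with C on the carbonyl side → ester.
  COOCH3: –C(=O)OCH3: carbonyl C bonded to C and to –OCH3 → ester (not ketone + ether).
Ester appears at: CH3OOC, CH(OCOCH3), CH2COOCH2, CH(OCOCH3), CH2COOCH2, COOCH3 → 6.

6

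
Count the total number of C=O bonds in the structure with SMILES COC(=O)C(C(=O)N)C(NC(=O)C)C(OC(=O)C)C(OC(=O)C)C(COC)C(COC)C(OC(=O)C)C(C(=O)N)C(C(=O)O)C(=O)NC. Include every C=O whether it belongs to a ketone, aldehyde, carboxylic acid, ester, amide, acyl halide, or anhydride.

CH3OOC: ester, 1 C=O (running total 1).
CH(CONH2): amide, 1 C=O (running total 2).
CH(NHCOCH3): amide, 1 C=O (running total 3).
CH(OCOCH3): ester, 1 C=O (running total 4).
CH(OCOCH3): ester, 1 C=O (running total 5).
CH(OCOCH3): ester, 1 C=O (running total 6).
CH(CONH2): amide, 1 C=O (running total 7).
CH(COOH): carboxylic acid, 1 C=O (running total 8).
CONHCH3: amide, 1 C=O (running total 9).

9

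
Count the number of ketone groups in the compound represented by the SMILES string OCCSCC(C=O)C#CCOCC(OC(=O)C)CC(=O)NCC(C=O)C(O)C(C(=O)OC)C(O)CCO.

0

Working along the chain:
  HOCH2: HO– on an sp³ carbon → alcohol.
  CH2SCH2: C–S–C linkage → sulfide (thioether).
  CH(CHO): pendant –CHO: carbonyl C bonded to C and H → aldehyde.
  C≡C: C≡C triple bond → alkyne.
  CH2OCH2: C–O–C with sp³ carbons on both sides and no adjacent C=O → ether.
  CH(OCOCH3): pendant –OC(=O)CH3: an acyloxy group → ester.
  CH2CONHCH2: –C(=O)–N– linkage → amide (the N is not an amine).
  CH(CHO): pendant –CHO: carbonyl C bonded to C and H → aldehyde.
  CH(OH): –OH on an sp³ carbon → alcohol (secondary).
  CH(COOCH3): pendant –COOCH3: carbonyl C bonded to C and –OCH3 → ester.
  CH(OH): –OH on an sp³ carbon → alcohol (secondary).
  CH2OH: –OH on an sp³ carbon → alcohol.
No segment is a ketone: CH(CHO) is aldehyde, not ketone; CH(OCOCH3) is ester, not ketone; CH2CONHCH2 is amide, not ketone. → 0.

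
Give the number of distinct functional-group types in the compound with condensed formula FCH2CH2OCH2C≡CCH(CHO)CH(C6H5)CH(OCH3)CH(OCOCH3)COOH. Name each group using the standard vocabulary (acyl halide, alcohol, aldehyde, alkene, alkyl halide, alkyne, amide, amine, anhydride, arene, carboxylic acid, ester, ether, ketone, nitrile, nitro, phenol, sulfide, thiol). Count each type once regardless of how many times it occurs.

7

halogen on an sp³ carbon → alkyl halide.
C–O–C with sp³ carbons on both sides and no adjacent C=O → ether.
C≡C triple bond → alkyne.
pendant –CHO: carbonyl C bonded to C and H → aldehyde.
pendant –C6H5: benzene ring → arene.
pendant –OCH3: C–O–C with sp³ C, no adjacent C=O → ether.
pendant –OC(=O)CH3: an acyloxy group → ester.
–COOH: carbonyl C bonded to –OH and C → carboxylic acid (the –OH is not a separate alcohol).
Distinct types present: aldehyde, alkyl halide, alkyne, arene, carboxylic acid, ester, ether.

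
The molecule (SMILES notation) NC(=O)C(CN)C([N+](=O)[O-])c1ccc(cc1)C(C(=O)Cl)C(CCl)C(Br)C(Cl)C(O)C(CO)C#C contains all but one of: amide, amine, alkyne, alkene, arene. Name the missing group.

alkene

amine: present (CH(CH2NH2) — pendant –CH2NH2: N on sp³ C, no adjacent C=O → amine).
amide: present (H2NCO — –C(=O)NH2: carbonyl C bonded to C and to N → amide (the N is not a separate amine)).
alkyne: present (C≡CH — C≡C triple bond → alkyne).
arene: present (C6H4 — para-disubstituted benzene ring → arene).
alkene: absent. In C6H4, the C=C units are part of an aromatic ring, which is an arene, not an isolated alkene.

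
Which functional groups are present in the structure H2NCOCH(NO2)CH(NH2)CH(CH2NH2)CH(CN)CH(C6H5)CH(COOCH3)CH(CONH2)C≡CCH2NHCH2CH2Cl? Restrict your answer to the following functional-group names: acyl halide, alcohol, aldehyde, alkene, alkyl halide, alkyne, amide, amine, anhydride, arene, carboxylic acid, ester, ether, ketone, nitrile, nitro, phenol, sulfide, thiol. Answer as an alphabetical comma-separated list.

Working along the chain:
  H2NCO: –C(=O)NH2: carbonyl C bonded to C and to N → amide (the N is not a separate amine).
  CH(NO2): –NO2 on an sp³ carbon → nitro (the N=O is not a carbonyl).
  CH(NH2): –NH2 on an sp³ carbon with no adjacent C=O → amine.
  CH(CH2NH2): pendant –CH2NH2: N on sp³ C, no adjacent C=O → amine.
  CH(CN): pendant –C≡N: nitrile.
  CH(C6H5): pendant –C6H5: benzene ring → arene.
  CH(COOCH3): pendant –COOCH3: carbonyl C bonded to C and –OCH3 → ester.
  CH(CONH2): pendant –CONH2: carbonyl C bonded to C and N → amide.
  C≡C: C≡C triple bond → alkyne.
  CH2NHCH2: C–N–C with sp³ carbons and no adjacent C=O → amine (secondary).
  CH2Cl: halogen on an sp³ carbon → alkyl halide.

alkyl halide, alkyne, amide, amine, arene, ester, nitrile, nitro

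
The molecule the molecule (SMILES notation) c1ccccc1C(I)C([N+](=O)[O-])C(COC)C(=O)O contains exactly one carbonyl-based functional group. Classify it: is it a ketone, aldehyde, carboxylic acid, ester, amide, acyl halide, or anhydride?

The carbonyl is in the COOH segment: –COOH: carbonyl C bonded to –OH and C → carboxylic acid (the –OH is not a separate alcohol).

carboxylic acid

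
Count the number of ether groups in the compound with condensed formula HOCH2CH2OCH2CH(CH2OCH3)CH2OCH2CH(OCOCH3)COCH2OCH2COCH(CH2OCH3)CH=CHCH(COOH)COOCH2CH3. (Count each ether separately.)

Working along the chain:
  HOCH2: HO– on an sp³ carbon → alcohol.
  CH2OCH2: C–O–C with sp³ carbons on both sides and no adjacent C=O → ether.
  CH(CH2OCH3): pendant –CH2OCH3: C–O–C linkage → ether.
  CH2OCH2: C–O–C with sp³ carbons on both sides and no adjacent C=O → ether.
  CH(OCOCH3): pendant –OC(=O)CH3: an acyloxy group → ester.
  CO: –C(=O)– with carbon on both sides → ketone.
  CH2OCH2: C–O–C with sp³ carbons on both sides and no adjacent C=O → ether.
  CO: –C(=O)– with carbon on both sides → ketone.
  CH(CH2OCH3): pendant –CH2OCH3: C–O–C linkage → ether.
  CH=CH: C=C double bond → alkene.
  CH(COOH): pendant –COOH: carbonyl C bonded to C and –OH → carboxylic acid.
  COOCH2CH3: –C(=O)OCH2CH3: carbonyl C bonded to C and to –OEt → ester.
Ether appears at: CH2OCH2, CH(CH2OCH3), CH2OCH2, CH2OCH2, CH(CH2OCH3) → 5.

5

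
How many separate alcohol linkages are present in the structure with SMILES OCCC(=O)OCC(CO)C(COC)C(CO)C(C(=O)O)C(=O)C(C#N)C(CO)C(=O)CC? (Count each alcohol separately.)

4

Working along the chain:
  HOCH2: HO– on an sp³ carbon → alcohol.
  CH2COOCH2: –C(=O)–O–C with C on the carbonyl side → ester.
  CH(CH2OH): pendant –CH2OH on an sp³ backbone C → alcohol.
  CH(CH2OCH3): pendant –CH2OCH3: C–O–C linkage → ether.
  CH(CH2OH): pendant –CH2OH on an sp³ backbone C → alcohol.
  CH(COOH): pendant –COOH: carbonyl C bonded to C and –OH → carboxylic acid.
  CO: –C(=O)– with carbon on both sides → ketone.
  CH(CN): pendant –C≡N: nitrile.
  CH(CH2OH): pendant –CH2OH on an sp³ backbone C → alcohol.
  CO: –C(=O)– with carbon on both sides → ketone.
Alcohol appears at: HOCH2, CH(CH2OH), CH(CH2OH), CH(CH2OH) → 4.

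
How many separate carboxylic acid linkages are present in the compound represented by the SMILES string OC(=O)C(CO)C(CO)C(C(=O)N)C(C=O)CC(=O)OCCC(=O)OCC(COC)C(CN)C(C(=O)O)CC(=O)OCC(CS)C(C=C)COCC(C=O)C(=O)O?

3

Taking each segment in turn:
  HOOC: –COOH: carbonyl C bonded to –OH and C → carboxylic acid (the –OH is not a separate alcohol).
  CH(CH2OH): pendant –CH2OH on an sp³ backbone C → alcohol.
  CH(CH2OH): pendant –CH2OH on an sp³ backbone C → alcohol.
  CH(CONH2): pendant –CONH2: carbonyl C bonded to C and N → amide.
  CH(CHO): pendant –CHO: carbonyl C bonded to C and H → aldehyde.
  CH2COOCH2: –C(=O)–O–C with C on the carbonyl side → ester.
  CH2COOCH2: –C(=O)–O–C with C on the carbonyl side → ester.
  CH(CH2OCH3): pendant –CH2OCH3: C–O–C linkage → ether.
  CH(CH2NH2): pendant –CH2NH2: N on sp³ C, no adjacent C=O → amine.
  CH(COOH): pendant –COOH: carbonyl C bonded to C and –OH → carboxylic acid.
  CH2COOCH2: –C(=O)–O–C with C on the carbonyl side → ester.
  CH(CH2SH): pendant –CH2SH → thiol.
  CH(CH=CH2): pendant –CH=CH2: C=C double bond → alkene.
  CH2OCH2: C–O–C with sp³ carbons on both sides and no adjacent C=O → ether.
  CH(CHO): pendant –CHO: carbonyl C bonded to C and H → aldehyde.
  COOH: –COOH: carbonyl C bonded to –OH and C → carboxylic acid (the –OH is not a separate alcohol).
Carboxylic acid appears at: HOOC, CH(COOH), COOH → 3.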